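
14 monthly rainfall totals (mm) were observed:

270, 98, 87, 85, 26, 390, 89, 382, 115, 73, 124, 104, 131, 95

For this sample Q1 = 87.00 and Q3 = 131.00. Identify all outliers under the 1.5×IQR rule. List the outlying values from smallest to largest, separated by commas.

IQR = Q3 − Q1 = 131.00 − 87.00 = 44.00.
Lower fence = Q1 − 1.5·IQR = 87.00 − 66.00 = 21.00.
Upper fence = Q3 + 1.5·IQR = 131.00 + 66.00 = 197.00.
270 > 197.00 → outlier.
382 > 197.00 → outlier.
390 > 197.00 → outlier.
All remaining values lie within [21.00, 197.00].

270, 382, 390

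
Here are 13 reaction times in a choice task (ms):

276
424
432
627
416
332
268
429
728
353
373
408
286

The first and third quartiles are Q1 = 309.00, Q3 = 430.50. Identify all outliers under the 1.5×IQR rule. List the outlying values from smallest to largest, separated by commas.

IQR = Q3 − Q1 = 430.50 − 309.00 = 121.50.
Lower fence = Q1 − 1.5·IQR = 309.00 − 182.25 = 126.75.
Upper fence = Q3 + 1.5·IQR = 430.50 + 182.25 = 612.75.
627 > 612.75 → outlier.
728 > 612.75 → outlier.
All remaining values lie within [126.75, 612.75].

627, 728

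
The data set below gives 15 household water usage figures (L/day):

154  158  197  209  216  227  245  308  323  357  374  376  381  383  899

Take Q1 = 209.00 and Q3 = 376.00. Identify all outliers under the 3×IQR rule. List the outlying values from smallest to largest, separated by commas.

IQR = Q3 − Q1 = 376.00 − 209.00 = 167.00.
Lower fence = Q1 − 3·IQR = 209.00 − 501.00 = -292.00.
Upper fence = Q3 + 3·IQR = 376.00 + 501.00 = 877.00.
899 > 877.00 → outlier.
All remaining values lie within [-292.00, 877.00].

899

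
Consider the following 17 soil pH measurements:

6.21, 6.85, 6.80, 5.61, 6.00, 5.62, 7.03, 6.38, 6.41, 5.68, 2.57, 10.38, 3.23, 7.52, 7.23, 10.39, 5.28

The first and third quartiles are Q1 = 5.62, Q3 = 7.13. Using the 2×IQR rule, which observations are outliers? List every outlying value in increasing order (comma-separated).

IQR = Q3 − Q1 = 7.13 − 5.62 = 1.51.
Lower fence = Q1 − 2·IQR = 5.62 − 3.02 = 2.60.
Upper fence = Q3 + 2·IQR = 7.13 + 3.02 = 10.15.
2.57 < 2.60 → outlier.
10.38 > 10.15 → outlier.
10.39 > 10.15 → outlier.
All remaining values lie within [2.60, 10.15].

2.57, 10.38, 10.39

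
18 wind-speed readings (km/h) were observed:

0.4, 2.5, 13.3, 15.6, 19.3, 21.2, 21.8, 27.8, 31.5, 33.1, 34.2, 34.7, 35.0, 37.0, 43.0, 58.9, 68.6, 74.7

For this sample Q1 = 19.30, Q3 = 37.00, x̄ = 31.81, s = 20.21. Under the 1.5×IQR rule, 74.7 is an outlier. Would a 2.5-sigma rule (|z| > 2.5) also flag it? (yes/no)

no

z = (74.7 − 31.81) / 20.21 = 2.12.
|z| = 2.12 ≤ 2.5.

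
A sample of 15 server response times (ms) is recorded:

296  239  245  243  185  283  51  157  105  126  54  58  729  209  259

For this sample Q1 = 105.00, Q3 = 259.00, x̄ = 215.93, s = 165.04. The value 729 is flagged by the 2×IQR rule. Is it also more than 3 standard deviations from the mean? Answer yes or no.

z = (729 − 215.93) / 165.04 = 3.11.
|z| = 3.11 > 3.

yes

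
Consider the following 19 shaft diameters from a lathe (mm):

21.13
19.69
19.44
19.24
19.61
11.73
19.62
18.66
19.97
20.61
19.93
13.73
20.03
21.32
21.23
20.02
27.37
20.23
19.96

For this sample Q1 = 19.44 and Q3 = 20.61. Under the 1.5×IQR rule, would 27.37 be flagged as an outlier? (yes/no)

IQR = Q3 − Q1 = 20.61 − 19.44 = 1.17.
Lower fence = Q1 − 1.5·IQR = 19.44 − 1.755 = 17.685.
Upper fence = Q3 + 1.5·IQR = 20.61 + 1.755 = 22.365.
27.37 lies above the upper fence.

yes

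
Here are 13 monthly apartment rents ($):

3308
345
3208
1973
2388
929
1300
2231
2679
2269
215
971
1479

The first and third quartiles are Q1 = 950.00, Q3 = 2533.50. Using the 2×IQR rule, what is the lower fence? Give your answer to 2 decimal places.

IQR = Q3 − Q1 = 2533.50 − 950.00 = 1583.50.
Lower fence = Q1 − 2·IQR = 950.00 − 3167.00 = -2217.00.
Upper fence = Q3 + 2·IQR = 2533.50 + 3167.00 = 5700.50.

-2217.00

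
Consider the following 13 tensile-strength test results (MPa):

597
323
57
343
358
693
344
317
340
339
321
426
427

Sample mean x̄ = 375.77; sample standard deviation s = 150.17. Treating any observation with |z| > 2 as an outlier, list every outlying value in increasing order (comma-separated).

Cutoffs at x̄ ± 2s: 375.77 ± 2·150.17 = [75.43, 676.11].
57: z = -2.12, |z| > 2 → outlier.
693: z = 2.11, |z| > 2 → outlier.
Every other value lies within [75.43, 676.11].

57, 693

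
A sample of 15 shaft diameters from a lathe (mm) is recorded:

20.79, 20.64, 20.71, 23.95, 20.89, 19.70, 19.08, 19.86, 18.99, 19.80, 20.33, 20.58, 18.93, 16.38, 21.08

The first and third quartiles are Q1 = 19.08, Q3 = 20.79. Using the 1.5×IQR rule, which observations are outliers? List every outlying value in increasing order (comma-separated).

16.38, 23.95

IQR = Q3 − Q1 = 20.79 − 19.08 = 1.71.
Lower fence = Q1 − 1.5·IQR = 19.08 − 2.565 = 16.515.
Upper fence = Q3 + 1.5·IQR = 20.79 + 2.565 = 23.355.
16.38 < 16.515 → outlier.
23.95 > 23.355 → outlier.
All remaining values lie within [16.515, 23.355].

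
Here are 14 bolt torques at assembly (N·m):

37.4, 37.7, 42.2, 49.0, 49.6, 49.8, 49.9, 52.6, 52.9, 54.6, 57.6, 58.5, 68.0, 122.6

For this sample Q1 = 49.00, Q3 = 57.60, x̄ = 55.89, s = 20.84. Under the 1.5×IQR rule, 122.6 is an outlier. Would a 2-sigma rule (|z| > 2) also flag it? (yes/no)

yes

z = (122.6 − 55.89) / 20.84 = 3.20.
|z| = 3.20 > 2.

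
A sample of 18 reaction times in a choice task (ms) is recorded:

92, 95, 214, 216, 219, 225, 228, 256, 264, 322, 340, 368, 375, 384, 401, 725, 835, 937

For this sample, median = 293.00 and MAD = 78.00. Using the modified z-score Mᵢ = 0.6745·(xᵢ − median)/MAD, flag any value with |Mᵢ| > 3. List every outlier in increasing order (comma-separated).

725, 835, 937

|Mᵢ| > 3 ⇔ |xᵢ − 293.00| > 3·78.00/0.6745 = 346.92.
So outliers lie outside [-53.92, 639.92].
725: M = 3.74 → outlier.
835: M = 4.69 → outlier.
937: M = 5.57 → outlier.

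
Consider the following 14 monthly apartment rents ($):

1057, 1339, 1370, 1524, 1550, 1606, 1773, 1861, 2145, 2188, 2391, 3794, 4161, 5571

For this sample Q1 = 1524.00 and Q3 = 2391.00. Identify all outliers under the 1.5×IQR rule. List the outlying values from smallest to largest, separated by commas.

3794, 4161, 5571

IQR = Q3 − Q1 = 2391.00 − 1524.00 = 867.00.
Lower fence = Q1 − 1.5·IQR = 1524.00 − 1300.50 = 223.50.
Upper fence = Q3 + 1.5·IQR = 2391.00 + 1300.50 = 3691.50.
3794 > 3691.50 → outlier.
4161 > 3691.50 → outlier.
5571 > 3691.50 → outlier.
All remaining values lie within [223.50, 3691.50].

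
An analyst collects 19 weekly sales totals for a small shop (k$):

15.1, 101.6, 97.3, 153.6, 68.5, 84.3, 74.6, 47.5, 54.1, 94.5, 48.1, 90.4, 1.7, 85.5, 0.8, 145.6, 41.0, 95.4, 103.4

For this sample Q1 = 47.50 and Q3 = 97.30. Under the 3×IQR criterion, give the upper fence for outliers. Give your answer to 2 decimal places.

246.70

IQR = Q3 − Q1 = 97.30 − 47.50 = 49.80.
Lower fence = Q1 − 3·IQR = 47.50 − 149.40 = -101.90.
Upper fence = Q3 + 3·IQR = 97.30 + 149.40 = 246.70.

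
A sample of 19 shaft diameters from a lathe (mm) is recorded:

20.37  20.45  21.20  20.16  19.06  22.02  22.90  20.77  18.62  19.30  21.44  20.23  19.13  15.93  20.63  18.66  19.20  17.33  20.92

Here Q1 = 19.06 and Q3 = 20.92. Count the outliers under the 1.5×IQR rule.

IQR = 1.86; fences at 19.06 − 2.79 = 16.27 and 20.92 + 2.79 = 23.71.
Outside the cutoffs: 15.93.

1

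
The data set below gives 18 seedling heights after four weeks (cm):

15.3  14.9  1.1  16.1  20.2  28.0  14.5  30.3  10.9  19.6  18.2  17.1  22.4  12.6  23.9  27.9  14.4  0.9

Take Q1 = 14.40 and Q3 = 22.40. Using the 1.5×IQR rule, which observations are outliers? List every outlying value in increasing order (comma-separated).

IQR = Q3 − Q1 = 22.40 − 14.40 = 8.00.
Lower fence = Q1 − 1.5·IQR = 14.40 − 12.00 = 2.40.
Upper fence = Q3 + 1.5·IQR = 22.40 + 12.00 = 34.40.
0.9 < 2.40 → outlier.
1.1 < 2.40 → outlier.
All remaining values lie within [2.40, 34.40].

0.9, 1.1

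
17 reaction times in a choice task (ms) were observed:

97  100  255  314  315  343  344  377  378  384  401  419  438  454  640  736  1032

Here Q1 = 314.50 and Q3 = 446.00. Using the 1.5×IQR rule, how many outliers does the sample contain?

4

IQR = 131.50; fences at 314.50 − 197.25 = 117.25 and 446.00 + 197.25 = 643.25.
Outside the cutoffs: 97, 100, 736, 1032.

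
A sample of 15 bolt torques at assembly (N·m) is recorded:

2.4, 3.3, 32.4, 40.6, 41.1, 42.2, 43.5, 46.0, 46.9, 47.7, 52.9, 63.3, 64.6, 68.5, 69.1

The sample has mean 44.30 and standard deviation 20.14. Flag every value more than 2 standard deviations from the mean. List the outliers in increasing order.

2.4, 3.3

Cutoffs at x̄ ± 2s: 44.30 ± 2·20.14 = [4.02, 84.58].
2.4: z = -2.08, |z| > 2 → outlier.
3.3: z = -2.04, |z| > 2 → outlier.
Every other value lies within [4.02, 84.58].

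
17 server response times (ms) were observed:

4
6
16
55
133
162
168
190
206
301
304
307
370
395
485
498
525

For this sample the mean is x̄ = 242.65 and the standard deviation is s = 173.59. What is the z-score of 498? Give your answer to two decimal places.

z = (498 − 242.65) / 173.59 = 1.47.

1.47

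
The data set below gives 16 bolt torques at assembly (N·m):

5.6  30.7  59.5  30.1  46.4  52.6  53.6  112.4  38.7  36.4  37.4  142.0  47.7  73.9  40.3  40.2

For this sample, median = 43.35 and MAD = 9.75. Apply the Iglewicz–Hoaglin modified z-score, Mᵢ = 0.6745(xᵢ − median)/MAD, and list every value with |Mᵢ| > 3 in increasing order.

112.4, 142.0

|Mᵢ| > 3 ⇔ |xᵢ − 43.35| > 3·9.75/0.6745 = 43.37.
So outliers lie outside [-0.02, 86.72].
112.4: M = 4.78 → outlier.
142.0: M = 6.82 → outlier.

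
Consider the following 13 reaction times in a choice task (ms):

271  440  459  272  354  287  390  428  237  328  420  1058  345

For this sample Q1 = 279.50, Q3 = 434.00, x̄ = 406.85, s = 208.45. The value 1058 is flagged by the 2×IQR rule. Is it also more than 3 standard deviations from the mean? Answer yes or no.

z = (1058 − 406.85) / 208.45 = 3.12.
|z| = 3.12 > 3.

yes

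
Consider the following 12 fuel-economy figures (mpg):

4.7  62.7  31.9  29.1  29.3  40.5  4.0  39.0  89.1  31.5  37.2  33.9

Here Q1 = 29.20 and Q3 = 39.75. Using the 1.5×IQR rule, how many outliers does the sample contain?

4

IQR = 10.55; fences at 29.20 − 15.825 = 13.375 and 39.75 + 15.825 = 55.575.
Outside the cutoffs: 4.0, 4.7, 62.7, 89.1.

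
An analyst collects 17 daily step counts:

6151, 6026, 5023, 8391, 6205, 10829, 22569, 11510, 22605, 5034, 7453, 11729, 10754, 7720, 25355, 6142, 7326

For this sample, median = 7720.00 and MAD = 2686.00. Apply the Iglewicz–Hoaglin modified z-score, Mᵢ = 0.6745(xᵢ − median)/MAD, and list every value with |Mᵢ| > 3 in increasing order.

|Mᵢ| > 3 ⇔ |xᵢ − 7720.00| > 3·2686.00/0.6745 = 11946.63.
So outliers lie outside [-4226.63, 19666.63].
22569: M = 3.73 → outlier.
22605: M = 3.74 → outlier.
25355: M = 4.43 → outlier.

22569, 22605, 25355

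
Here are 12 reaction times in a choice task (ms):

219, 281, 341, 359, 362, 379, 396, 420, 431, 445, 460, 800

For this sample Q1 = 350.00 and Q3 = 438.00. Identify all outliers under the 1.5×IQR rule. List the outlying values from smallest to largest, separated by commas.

IQR = Q3 − Q1 = 438.00 − 350.00 = 88.00.
Lower fence = Q1 − 1.5·IQR = 350.00 − 132.00 = 218.00.
Upper fence = Q3 + 1.5·IQR = 438.00 + 132.00 = 570.00.
800 > 570.00 → outlier.
All remaining values lie within [218.00, 570.00].

800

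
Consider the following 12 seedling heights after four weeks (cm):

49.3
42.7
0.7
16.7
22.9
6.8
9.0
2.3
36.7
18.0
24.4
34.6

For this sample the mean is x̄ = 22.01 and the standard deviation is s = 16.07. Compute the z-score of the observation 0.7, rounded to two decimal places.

z = (0.7 − 22.01) / 16.07 = -1.33.

-1.33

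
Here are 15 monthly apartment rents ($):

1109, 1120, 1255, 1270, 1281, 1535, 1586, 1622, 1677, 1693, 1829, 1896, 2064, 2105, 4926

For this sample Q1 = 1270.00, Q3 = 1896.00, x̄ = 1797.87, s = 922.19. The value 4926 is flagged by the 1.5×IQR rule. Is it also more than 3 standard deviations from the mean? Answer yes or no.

z = (4926 − 1797.87) / 922.19 = 3.39.
|z| = 3.39 > 3.

yes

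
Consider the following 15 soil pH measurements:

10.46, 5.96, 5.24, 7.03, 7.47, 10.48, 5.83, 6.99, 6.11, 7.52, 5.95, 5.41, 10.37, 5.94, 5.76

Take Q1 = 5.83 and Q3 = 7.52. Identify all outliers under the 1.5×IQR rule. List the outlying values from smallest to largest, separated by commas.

10.37, 10.46, 10.48

IQR = Q3 − Q1 = 7.52 − 5.83 = 1.69.
Lower fence = Q1 − 1.5·IQR = 5.83 − 2.535 = 3.295.
Upper fence = Q3 + 1.5·IQR = 7.52 + 2.535 = 10.055.
10.37 > 10.055 → outlier.
10.46 > 10.055 → outlier.
10.48 > 10.055 → outlier.
All remaining values lie within [3.295, 10.055].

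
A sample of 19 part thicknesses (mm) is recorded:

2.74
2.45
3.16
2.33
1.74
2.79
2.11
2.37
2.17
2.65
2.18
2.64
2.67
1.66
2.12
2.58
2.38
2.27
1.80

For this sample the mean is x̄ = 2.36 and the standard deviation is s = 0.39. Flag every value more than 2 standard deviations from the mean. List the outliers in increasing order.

3.16

Cutoffs at x̄ ± 2s: 2.36 ± 2·0.39 = [1.58, 3.14].
3.16: z = 2.05, |z| > 2 → outlier.
Every other value lies within [1.58, 3.14].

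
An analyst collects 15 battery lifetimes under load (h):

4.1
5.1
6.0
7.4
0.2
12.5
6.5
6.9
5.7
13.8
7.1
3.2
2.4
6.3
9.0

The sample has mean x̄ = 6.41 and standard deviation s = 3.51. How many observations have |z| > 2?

Cutoffs: x̄ ± 2s = [-0.61, 13.43].
Outside the cutoffs: 13.8.

1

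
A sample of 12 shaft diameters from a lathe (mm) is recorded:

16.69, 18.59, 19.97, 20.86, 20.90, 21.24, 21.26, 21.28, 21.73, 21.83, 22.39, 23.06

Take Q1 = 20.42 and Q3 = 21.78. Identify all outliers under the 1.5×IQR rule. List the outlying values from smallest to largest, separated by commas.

IQR = Q3 − Q1 = 21.78 − 20.42 = 1.36.
Lower fence = Q1 − 1.5·IQR = 20.42 − 2.04 = 18.38.
Upper fence = Q3 + 1.5·IQR = 21.78 + 2.04 = 23.82.
16.69 < 18.38 → outlier.
All remaining values lie within [18.38, 23.82].

16.69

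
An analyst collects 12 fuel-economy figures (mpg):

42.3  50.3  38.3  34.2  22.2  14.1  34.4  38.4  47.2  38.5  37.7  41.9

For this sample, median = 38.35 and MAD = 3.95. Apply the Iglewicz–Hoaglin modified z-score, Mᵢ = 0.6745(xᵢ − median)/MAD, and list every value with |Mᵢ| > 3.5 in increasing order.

|Mᵢ| > 3.5 ⇔ |xᵢ − 38.35| > 3.5·3.95/0.6745 = 20.50.
So outliers lie outside [17.85, 58.85].
14.1: M = -4.14 → outlier.

14.1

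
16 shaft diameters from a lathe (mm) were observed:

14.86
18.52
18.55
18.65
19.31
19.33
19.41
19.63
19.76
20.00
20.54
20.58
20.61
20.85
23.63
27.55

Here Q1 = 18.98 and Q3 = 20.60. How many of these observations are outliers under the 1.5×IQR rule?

IQR = 1.62; fences at 18.98 − 2.43 = 16.55 and 20.60 + 2.43 = 23.03.
Outside the cutoffs: 14.86, 23.63, 27.55.

3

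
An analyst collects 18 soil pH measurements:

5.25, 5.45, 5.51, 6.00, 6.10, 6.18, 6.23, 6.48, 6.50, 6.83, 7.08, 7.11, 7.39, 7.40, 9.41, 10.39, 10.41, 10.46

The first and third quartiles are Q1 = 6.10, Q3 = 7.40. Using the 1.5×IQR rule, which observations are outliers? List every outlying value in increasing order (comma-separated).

IQR = Q3 − Q1 = 7.40 − 6.10 = 1.30.
Lower fence = Q1 − 1.5·IQR = 6.10 − 1.95 = 4.15.
Upper fence = Q3 + 1.5·IQR = 7.40 + 1.95 = 9.35.
9.41 > 9.35 → outlier.
10.39 > 9.35 → outlier.
10.41 > 9.35 → outlier.
10.46 > 9.35 → outlier.
All remaining values lie within [4.15, 9.35].

9.41, 10.39, 10.41, 10.46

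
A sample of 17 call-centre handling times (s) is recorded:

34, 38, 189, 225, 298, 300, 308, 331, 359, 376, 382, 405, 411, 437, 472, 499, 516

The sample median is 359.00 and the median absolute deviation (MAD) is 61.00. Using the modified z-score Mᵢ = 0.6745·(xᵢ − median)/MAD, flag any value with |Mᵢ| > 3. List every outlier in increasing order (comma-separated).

34, 38

|Mᵢ| > 3 ⇔ |xᵢ − 359.00| > 3·61.00/0.6745 = 271.31.
So outliers lie outside [87.69, 630.31].
34: M = -3.59 → outlier.
38: M = -3.55 → outlier.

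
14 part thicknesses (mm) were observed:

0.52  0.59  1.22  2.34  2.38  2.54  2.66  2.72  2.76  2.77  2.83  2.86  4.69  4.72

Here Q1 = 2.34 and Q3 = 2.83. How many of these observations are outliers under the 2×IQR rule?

IQR = 0.49; fences at 2.34 − 0.98 = 1.36 and 2.83 + 0.98 = 3.81.
Outside the cutoffs: 0.52, 0.59, 1.22, 4.69, 4.72.

5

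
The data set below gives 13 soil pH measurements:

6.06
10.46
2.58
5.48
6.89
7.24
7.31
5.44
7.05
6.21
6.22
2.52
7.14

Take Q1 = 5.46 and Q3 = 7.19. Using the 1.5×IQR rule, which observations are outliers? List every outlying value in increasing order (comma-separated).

IQR = Q3 − Q1 = 7.19 − 5.46 = 1.73.
Lower fence = Q1 − 1.5·IQR = 5.46 − 2.595 = 2.865.
Upper fence = Q3 + 1.5·IQR = 7.19 + 2.595 = 9.785.
2.52 < 2.865 → outlier.
2.58 < 2.865 → outlier.
10.46 > 9.785 → outlier.
All remaining values lie within [2.865, 9.785].

2.52, 2.58, 10.46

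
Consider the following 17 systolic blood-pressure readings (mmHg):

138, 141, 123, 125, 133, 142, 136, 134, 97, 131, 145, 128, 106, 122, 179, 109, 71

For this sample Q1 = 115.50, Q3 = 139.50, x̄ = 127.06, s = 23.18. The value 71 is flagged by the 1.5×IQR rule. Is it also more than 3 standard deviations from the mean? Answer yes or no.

z = (71 − 127.06) / 23.18 = -2.42.
|z| = 2.42 ≤ 3.

no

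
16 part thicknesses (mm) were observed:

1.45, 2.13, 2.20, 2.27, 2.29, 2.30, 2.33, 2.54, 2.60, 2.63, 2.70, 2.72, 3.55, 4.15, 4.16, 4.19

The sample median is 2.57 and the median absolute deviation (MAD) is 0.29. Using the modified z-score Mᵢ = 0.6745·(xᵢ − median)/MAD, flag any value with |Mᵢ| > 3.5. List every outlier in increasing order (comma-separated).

4.15, 4.16, 4.19

|Mᵢ| > 3.5 ⇔ |xᵢ − 2.57| > 3.5·0.29/0.6745 = 1.50.
So outliers lie outside [1.07, 4.07].
4.15: M = 3.67 → outlier.
4.16: M = 3.70 → outlier.
4.19: M = 3.77 → outlier.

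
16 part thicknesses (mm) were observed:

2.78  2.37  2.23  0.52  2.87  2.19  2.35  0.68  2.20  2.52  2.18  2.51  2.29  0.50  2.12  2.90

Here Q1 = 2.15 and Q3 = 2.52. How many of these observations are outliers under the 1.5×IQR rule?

IQR = 0.37; fences at 2.15 − 0.555 = 1.595 and 2.52 + 0.555 = 3.075.
Outside the cutoffs: 0.50, 0.52, 0.68.

3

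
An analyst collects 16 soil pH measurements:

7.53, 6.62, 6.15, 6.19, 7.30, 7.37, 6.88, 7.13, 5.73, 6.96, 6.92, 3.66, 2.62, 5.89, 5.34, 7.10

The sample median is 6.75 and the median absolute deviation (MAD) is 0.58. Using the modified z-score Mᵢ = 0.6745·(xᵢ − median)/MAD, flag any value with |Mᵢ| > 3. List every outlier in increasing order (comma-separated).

2.62, 3.66

|Mᵢ| > 3 ⇔ |xᵢ − 6.75| > 3·0.58/0.6745 = 2.58.
So outliers lie outside [4.17, 9.33].
2.62: M = -4.80 → outlier.
3.66: M = -3.59 → outlier.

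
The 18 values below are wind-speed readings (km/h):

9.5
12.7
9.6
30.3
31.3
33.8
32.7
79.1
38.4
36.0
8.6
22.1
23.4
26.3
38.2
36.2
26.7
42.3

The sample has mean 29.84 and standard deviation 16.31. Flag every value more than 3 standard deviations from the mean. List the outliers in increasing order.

Cutoffs at x̄ ± 3s: 29.84 ± 3·16.31 = [-19.09, 78.77].
79.1: z = 3.02, |z| > 3 → outlier.
Every other value lies within [-19.09, 78.77].

79.1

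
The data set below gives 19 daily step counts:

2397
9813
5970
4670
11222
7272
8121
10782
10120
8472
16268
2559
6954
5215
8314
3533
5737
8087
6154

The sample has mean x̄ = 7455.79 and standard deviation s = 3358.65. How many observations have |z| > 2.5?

1

Cutoffs: x̄ ± 2.5s = [-940.835, 15852.415].
Outside the cutoffs: 16268.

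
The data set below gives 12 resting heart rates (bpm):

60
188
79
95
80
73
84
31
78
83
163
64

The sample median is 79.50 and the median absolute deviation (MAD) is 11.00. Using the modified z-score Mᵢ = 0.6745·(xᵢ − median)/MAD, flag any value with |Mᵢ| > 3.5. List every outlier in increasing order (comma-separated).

163, 188

|Mᵢ| > 3.5 ⇔ |xᵢ − 79.50| > 3.5·11.00/0.6745 = 57.08.
So outliers lie outside [22.42, 136.58].
163: M = 5.12 → outlier.
188: M = 6.65 → outlier.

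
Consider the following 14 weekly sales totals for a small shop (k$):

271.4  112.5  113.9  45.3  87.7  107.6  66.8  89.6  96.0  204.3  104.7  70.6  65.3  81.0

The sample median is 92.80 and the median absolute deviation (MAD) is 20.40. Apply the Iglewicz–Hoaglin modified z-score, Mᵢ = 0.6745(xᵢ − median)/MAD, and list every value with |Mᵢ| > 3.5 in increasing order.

204.3, 271.4

|Mᵢ| > 3.5 ⇔ |xᵢ − 92.80| > 3.5·20.40/0.6745 = 105.86.
So outliers lie outside [-13.06, 198.66].
204.3: M = 3.69 → outlier.
271.4: M = 5.91 → outlier.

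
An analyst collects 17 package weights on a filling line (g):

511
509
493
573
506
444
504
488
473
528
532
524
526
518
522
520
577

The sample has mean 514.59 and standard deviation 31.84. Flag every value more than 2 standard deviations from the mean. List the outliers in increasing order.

Cutoffs at x̄ ± 2s: 514.59 ± 2·31.84 = [450.91, 578.27].
444: z = -2.22, |z| > 2 → outlier.
Every other value lies within [450.91, 578.27].

444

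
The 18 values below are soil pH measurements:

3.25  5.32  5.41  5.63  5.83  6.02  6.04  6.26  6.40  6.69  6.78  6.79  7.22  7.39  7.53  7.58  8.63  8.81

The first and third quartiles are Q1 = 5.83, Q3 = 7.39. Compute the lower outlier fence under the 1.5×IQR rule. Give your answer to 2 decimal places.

3.49

IQR = Q3 − Q1 = 7.39 − 5.83 = 1.56.
Lower fence = Q1 − 1.5·IQR = 5.83 − 2.34 = 3.49.
Upper fence = Q3 + 1.5·IQR = 7.39 + 2.34 = 9.73.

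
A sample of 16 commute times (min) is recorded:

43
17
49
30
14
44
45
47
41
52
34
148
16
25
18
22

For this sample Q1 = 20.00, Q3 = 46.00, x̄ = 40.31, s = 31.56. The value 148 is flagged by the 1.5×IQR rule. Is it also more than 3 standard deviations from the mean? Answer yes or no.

yes

z = (148 − 40.31) / 31.56 = 3.41.
|z| = 3.41 > 3.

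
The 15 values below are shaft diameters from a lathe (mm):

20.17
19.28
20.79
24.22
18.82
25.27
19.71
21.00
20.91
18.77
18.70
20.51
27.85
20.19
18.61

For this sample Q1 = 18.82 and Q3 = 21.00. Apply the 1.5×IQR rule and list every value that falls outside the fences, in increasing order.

IQR = Q3 − Q1 = 21.00 − 18.82 = 2.18.
Lower fence = Q1 − 1.5·IQR = 18.82 − 3.27 = 15.55.
Upper fence = Q3 + 1.5·IQR = 21.00 + 3.27 = 24.27.
25.27 > 24.27 → outlier.
27.85 > 24.27 → outlier.
All remaining values lie within [15.55, 24.27].

25.27, 27.85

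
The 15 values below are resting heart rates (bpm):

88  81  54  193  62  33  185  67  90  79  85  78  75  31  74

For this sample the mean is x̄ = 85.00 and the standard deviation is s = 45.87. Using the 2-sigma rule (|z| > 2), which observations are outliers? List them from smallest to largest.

Cutoffs at x̄ ± 2s: 85.00 ± 2·45.87 = [-6.74, 176.74].
185: z = 2.18, |z| > 2 → outlier.
193: z = 2.35, |z| > 2 → outlier.
Every other value lies within [-6.74, 176.74].

185, 193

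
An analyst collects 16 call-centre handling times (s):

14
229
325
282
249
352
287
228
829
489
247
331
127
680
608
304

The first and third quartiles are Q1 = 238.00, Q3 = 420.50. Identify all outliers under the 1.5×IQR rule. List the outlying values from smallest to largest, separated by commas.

829

IQR = Q3 − Q1 = 420.50 − 238.00 = 182.50.
Lower fence = Q1 − 1.5·IQR = 238.00 − 273.75 = -35.75.
Upper fence = Q3 + 1.5·IQR = 420.50 + 273.75 = 694.25.
829 > 694.25 → outlier.
All remaining values lie within [-35.75, 694.25].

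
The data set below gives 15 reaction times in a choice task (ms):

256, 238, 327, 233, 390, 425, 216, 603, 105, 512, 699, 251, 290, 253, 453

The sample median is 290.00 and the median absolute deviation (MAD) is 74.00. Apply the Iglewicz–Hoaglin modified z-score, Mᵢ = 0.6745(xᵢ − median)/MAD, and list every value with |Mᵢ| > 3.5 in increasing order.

699

|Mᵢ| > 3.5 ⇔ |xᵢ − 290.00| > 3.5·74.00/0.6745 = 383.99.
So outliers lie outside [-93.99, 673.99].
699: M = 3.73 → outlier.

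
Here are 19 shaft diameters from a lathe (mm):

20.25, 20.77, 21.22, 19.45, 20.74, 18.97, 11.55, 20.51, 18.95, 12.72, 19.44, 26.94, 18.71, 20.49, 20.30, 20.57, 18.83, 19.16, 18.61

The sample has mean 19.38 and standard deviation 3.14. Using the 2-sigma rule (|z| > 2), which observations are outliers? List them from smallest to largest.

11.55, 12.72, 26.94

Cutoffs at x̄ ± 2s: 19.38 ± 2·3.14 = [13.10, 25.66].
11.55: z = -2.49, |z| > 2 → outlier.
12.72: z = -2.12, |z| > 2 → outlier.
26.94: z = 2.41, |z| > 2 → outlier.
Every other value lies within [13.10, 25.66].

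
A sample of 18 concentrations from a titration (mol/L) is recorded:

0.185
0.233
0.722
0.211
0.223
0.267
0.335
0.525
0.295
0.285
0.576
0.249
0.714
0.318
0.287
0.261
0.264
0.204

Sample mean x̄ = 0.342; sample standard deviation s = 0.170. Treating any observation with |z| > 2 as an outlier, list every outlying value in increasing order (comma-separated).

Cutoffs at x̄ ± 2s: 0.342 ± 2·0.170 = [0.002, 0.682].
0.714: z = 2.19, |z| > 2 → outlier.
0.722: z = 2.24, |z| > 2 → outlier.
Every other value lies within [0.002, 0.682].

0.714, 0.722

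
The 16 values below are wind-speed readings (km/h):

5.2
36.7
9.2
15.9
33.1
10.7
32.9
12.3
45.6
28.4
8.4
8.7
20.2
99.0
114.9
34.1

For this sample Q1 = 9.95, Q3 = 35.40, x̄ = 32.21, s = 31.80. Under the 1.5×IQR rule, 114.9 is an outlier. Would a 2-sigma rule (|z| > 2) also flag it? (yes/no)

z = (114.9 − 32.21) / 31.80 = 2.60.
|z| = 2.60 > 2.

yes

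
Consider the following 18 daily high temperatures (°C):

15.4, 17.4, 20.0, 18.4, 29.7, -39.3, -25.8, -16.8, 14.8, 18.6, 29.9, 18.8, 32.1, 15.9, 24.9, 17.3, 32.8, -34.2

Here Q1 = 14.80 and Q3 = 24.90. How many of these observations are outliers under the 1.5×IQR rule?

4

IQR = 10.10; fences at 14.80 − 15.15 = -0.35 and 24.90 + 15.15 = 40.05.
Outside the cutoffs: -39.3, -34.2, -25.8, -16.8.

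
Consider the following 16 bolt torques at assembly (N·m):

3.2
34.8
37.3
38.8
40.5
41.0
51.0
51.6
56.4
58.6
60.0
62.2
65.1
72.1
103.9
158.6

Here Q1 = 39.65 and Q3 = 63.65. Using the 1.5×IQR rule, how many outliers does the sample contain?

3

IQR = 24.00; fences at 39.65 − 36.00 = 3.65 and 63.65 + 36.00 = 99.65.
Outside the cutoffs: 3.2, 103.9, 158.6.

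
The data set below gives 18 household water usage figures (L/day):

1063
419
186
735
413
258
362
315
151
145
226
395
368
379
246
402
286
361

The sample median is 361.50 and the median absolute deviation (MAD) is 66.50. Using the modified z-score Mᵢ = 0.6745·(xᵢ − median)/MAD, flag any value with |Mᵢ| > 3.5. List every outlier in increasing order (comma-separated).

735, 1063

|Mᵢ| > 3.5 ⇔ |xᵢ − 361.50| > 3.5·66.50/0.6745 = 345.07.
So outliers lie outside [16.43, 706.57].
735: M = 3.79 → outlier.
1063: M = 7.12 → outlier.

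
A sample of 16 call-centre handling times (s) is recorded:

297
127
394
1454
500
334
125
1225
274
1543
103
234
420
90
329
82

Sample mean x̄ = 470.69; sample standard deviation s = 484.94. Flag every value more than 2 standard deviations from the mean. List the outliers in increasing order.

Cutoffs at x̄ ± 2s: 470.69 ± 2·484.94 = [-499.19, 1440.57].
1454: z = 2.03, |z| > 2 → outlier.
1543: z = 2.21, |z| > 2 → outlier.
Every other value lies within [-499.19, 1440.57].

1454, 1543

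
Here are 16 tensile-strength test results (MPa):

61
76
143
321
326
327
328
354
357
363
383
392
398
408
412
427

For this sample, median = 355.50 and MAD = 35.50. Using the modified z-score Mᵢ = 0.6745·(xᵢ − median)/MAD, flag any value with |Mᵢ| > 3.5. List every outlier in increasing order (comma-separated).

|Mᵢ| > 3.5 ⇔ |xᵢ − 355.50| > 3.5·35.50/0.6745 = 184.21.
So outliers lie outside [171.29, 539.71].
61: M = -5.60 → outlier.
76: M = -5.31 → outlier.
143: M = -4.04 → outlier.

61, 76, 143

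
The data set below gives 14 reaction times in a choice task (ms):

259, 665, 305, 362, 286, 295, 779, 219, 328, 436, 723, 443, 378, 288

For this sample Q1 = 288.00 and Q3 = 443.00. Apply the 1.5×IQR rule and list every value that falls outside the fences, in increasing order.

IQR = Q3 − Q1 = 443.00 − 288.00 = 155.00.
Lower fence = Q1 − 1.5·IQR = 288.00 − 232.50 = 55.50.
Upper fence = Q3 + 1.5·IQR = 443.00 + 232.50 = 675.50.
723 > 675.50 → outlier.
779 > 675.50 → outlier.
All remaining values lie within [55.50, 675.50].

723, 779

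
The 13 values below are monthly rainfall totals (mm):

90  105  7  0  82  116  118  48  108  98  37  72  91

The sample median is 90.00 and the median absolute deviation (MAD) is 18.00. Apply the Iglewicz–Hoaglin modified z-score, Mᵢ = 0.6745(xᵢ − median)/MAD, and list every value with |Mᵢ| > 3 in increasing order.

|Mᵢ| > 3 ⇔ |xᵢ − 90.00| > 3·18.00/0.6745 = 80.06.
So outliers lie outside [9.94, 170.06].
0: M = -3.37 → outlier.
7: M = -3.11 → outlier.

0, 7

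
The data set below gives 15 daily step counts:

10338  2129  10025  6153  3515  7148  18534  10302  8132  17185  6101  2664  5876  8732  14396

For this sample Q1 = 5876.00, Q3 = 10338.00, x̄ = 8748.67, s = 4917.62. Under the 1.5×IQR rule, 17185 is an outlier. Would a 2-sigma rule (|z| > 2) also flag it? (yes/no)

no

z = (17185 − 8748.67) / 4917.62 = 1.72.
|z| = 1.72 ≤ 2.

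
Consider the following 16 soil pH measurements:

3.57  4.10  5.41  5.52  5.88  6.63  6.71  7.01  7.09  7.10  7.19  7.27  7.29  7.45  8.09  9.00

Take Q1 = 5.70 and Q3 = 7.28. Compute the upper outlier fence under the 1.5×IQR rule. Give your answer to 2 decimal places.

IQR = Q3 − Q1 = 7.28 − 5.70 = 1.58.
Lower fence = Q1 − 1.5·IQR = 5.70 − 2.37 = 3.33.
Upper fence = Q3 + 1.5·IQR = 7.28 + 2.37 = 9.65.

9.65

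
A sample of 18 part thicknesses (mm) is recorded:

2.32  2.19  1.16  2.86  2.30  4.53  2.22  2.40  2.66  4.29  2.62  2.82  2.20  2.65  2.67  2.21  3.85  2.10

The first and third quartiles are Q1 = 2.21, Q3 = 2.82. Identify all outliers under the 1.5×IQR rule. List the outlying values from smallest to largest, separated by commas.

1.16, 3.85, 4.29, 4.53

IQR = Q3 − Q1 = 2.82 − 2.21 = 0.61.
Lower fence = Q1 − 1.5·IQR = 2.21 − 0.915 = 1.295.
Upper fence = Q3 + 1.5·IQR = 2.82 + 0.915 = 3.735.
1.16 < 1.295 → outlier.
3.85 > 3.735 → outlier.
4.29 > 3.735 → outlier.
4.53 > 3.735 → outlier.
All remaining values lie within [1.295, 3.735].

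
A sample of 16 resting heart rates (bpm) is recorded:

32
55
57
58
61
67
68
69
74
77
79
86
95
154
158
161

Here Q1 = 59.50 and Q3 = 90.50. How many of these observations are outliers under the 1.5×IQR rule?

3

IQR = 31.00; fences at 59.50 − 46.50 = 13.00 and 90.50 + 46.50 = 137.00.
Outside the cutoffs: 154, 158, 161.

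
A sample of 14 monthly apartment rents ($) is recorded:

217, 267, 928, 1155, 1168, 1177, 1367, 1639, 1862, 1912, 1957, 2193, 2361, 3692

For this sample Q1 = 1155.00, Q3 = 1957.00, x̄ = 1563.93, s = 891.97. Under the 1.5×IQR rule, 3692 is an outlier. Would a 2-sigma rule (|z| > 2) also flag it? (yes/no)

yes

z = (3692 − 1563.93) / 891.97 = 2.39.
|z| = 2.39 > 2.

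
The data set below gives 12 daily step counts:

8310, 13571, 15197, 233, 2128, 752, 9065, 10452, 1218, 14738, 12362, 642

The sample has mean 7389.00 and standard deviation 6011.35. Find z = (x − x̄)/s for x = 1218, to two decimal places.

z = (1218 − 7389.00) / 6011.35 = -1.03.

-1.03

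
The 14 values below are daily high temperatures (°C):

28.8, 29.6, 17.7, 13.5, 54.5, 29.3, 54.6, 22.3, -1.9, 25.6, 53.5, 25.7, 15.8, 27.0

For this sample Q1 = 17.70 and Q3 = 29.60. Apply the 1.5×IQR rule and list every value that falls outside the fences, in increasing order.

-1.9, 53.5, 54.5, 54.6

IQR = Q3 − Q1 = 29.60 − 17.70 = 11.90.
Lower fence = Q1 − 1.5·IQR = 17.70 − 17.85 = -0.15.
Upper fence = Q3 + 1.5·IQR = 29.60 + 17.85 = 47.45.
-1.9 < -0.15 → outlier.
53.5 > 47.45 → outlier.
54.5 > 47.45 → outlier.
54.6 > 47.45 → outlier.
All remaining values lie within [-0.15, 47.45].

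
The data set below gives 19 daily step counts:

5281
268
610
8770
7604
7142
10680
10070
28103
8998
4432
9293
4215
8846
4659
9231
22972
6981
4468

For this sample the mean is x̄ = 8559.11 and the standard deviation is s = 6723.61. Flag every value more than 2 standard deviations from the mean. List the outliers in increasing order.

22972, 28103

Cutoffs at x̄ ± 2s: 8559.11 ± 2·6723.61 = [-4888.11, 22006.33].
22972: z = 2.14, |z| > 2 → outlier.
28103: z = 2.91, |z| > 2 → outlier.
Every other value lies within [-4888.11, 22006.33].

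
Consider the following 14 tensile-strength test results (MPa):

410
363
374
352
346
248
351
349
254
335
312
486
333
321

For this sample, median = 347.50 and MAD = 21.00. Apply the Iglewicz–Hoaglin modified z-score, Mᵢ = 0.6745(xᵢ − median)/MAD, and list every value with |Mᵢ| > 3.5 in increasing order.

486

|Mᵢ| > 3.5 ⇔ |xᵢ − 347.50| > 3.5·21.00/0.6745 = 108.97.
So outliers lie outside [238.53, 456.47].
486: M = 4.45 → outlier.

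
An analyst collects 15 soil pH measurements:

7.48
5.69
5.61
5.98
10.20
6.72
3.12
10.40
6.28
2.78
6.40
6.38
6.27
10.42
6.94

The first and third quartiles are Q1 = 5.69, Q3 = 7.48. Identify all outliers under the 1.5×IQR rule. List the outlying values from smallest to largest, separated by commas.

2.78, 10.20, 10.40, 10.42

IQR = Q3 − Q1 = 7.48 − 5.69 = 1.79.
Lower fence = Q1 − 1.5·IQR = 5.69 − 2.685 = 3.005.
Upper fence = Q3 + 1.5·IQR = 7.48 + 2.685 = 10.165.
2.78 < 3.005 → outlier.
10.20 > 10.165 → outlier.
10.40 > 10.165 → outlier.
10.42 > 10.165 → outlier.
All remaining values lie within [3.005, 10.165].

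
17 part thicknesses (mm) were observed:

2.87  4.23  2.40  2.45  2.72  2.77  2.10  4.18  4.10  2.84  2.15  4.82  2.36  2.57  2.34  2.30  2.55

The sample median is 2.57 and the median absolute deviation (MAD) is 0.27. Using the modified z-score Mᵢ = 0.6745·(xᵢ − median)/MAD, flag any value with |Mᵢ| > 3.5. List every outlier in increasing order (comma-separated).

|Mᵢ| > 3.5 ⇔ |xᵢ − 2.57| > 3.5·0.27/0.6745 = 1.40.
So outliers lie outside [1.17, 3.97].
4.10: M = 3.82 → outlier.
4.18: M = 4.02 → outlier.
4.23: M = 4.15 → outlier.
4.82: M = 5.62 → outlier.

4.10, 4.18, 4.23, 4.82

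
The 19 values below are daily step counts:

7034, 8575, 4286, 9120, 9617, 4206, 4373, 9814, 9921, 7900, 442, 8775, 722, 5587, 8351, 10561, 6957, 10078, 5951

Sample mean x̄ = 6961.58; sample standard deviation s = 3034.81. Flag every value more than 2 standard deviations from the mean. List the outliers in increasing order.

442, 722

Cutoffs at x̄ ± 2s: 6961.58 ± 2·3034.81 = [891.96, 13031.20].
442: z = -2.15, |z| > 2 → outlier.
722: z = -2.06, |z| > 2 → outlier.
Every other value lies within [891.96, 13031.20].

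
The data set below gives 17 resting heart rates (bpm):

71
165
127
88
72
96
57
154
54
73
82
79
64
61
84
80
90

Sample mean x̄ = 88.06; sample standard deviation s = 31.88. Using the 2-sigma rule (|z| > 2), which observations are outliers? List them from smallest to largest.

Cutoffs at x̄ ± 2s: 88.06 ± 2·31.88 = [24.30, 151.82].
154: z = 2.07, |z| > 2 → outlier.
165: z = 2.41, |z| > 2 → outlier.
Every other value lies within [24.30, 151.82].

154, 165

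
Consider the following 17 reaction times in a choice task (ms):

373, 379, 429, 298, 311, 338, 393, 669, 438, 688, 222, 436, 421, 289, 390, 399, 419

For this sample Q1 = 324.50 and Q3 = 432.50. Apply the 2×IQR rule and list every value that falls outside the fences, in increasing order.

IQR = Q3 − Q1 = 432.50 − 324.50 = 108.00.
Lower fence = Q1 − 2·IQR = 324.50 − 216.00 = 108.50.
Upper fence = Q3 + 2·IQR = 432.50 + 216.00 = 648.50.
669 > 648.50 → outlier.
688 > 648.50 → outlier.
All remaining values lie within [108.50, 648.50].

669, 688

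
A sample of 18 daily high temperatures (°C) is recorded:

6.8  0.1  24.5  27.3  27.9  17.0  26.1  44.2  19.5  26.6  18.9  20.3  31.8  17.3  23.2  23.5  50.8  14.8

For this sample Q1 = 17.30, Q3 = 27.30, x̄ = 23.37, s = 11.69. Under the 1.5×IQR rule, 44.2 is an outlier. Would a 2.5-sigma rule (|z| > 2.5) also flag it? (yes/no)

z = (44.2 − 23.37) / 11.69 = 1.78.
|z| = 1.78 ≤ 2.5.

no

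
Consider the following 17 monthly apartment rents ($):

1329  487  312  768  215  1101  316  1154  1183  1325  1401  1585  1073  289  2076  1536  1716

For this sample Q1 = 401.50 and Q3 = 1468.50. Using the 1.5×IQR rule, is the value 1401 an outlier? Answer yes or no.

no

IQR = Q3 − Q1 = 1468.50 − 401.50 = 1067.00.
Lower fence = Q1 − 1.5·IQR = 401.50 − 1600.50 = -1199.00.
Upper fence = Q3 + 1.5·IQR = 1468.50 + 1600.50 = 3069.00.
1401 lies within [-1199.00, 3069.00].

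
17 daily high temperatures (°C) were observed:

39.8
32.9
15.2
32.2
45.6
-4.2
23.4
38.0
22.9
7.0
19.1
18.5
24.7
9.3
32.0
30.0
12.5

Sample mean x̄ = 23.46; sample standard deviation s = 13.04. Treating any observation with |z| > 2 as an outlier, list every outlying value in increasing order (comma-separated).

Cutoffs at x̄ ± 2s: 23.46 ± 2·13.04 = [-2.62, 49.54].
-4.2: z = -2.12, |z| > 2 → outlier.
Every other value lies within [-2.62, 49.54].

-4.2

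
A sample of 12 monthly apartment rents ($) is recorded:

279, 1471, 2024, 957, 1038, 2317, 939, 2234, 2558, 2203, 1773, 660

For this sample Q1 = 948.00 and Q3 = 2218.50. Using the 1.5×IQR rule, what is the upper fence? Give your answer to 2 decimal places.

IQR = Q3 − Q1 = 2218.50 − 948.00 = 1270.50.
Lower fence = Q1 − 1.5·IQR = 948.00 − 1905.75 = -957.75.
Upper fence = Q3 + 1.5·IQR = 2218.50 + 1905.75 = 4124.25.

4124.25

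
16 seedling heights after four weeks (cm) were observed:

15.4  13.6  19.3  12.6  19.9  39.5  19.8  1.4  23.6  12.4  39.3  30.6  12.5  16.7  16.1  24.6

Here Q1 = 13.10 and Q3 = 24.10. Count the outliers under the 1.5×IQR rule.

IQR = 11.00; fences at 13.10 − 16.50 = -3.40 and 24.10 + 16.50 = 40.60.
Every value lies within the cutoffs.

0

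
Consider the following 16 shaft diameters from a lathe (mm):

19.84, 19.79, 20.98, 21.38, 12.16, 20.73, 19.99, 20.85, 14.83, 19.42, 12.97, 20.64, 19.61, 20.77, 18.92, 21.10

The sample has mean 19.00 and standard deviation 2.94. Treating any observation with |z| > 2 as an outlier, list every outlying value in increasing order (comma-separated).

Cutoffs at x̄ ± 2s: 19.00 ± 2·2.94 = [13.12, 24.88].
12.16: z = -2.33, |z| > 2 → outlier.
12.97: z = -2.05, |z| > 2 → outlier.
Every other value lies within [13.12, 24.88].

12.16, 12.97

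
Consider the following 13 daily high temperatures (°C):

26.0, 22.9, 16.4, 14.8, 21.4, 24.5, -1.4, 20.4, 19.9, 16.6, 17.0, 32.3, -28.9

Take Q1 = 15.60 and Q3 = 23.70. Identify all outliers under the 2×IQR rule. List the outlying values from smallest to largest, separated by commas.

-28.9, -1.4

IQR = Q3 − Q1 = 23.70 − 15.60 = 8.10.
Lower fence = Q1 − 2·IQR = 15.60 − 16.20 = -0.60.
Upper fence = Q3 + 2·IQR = 23.70 + 16.20 = 39.90.
-28.9 < -0.60 → outlier.
-1.4 < -0.60 → outlier.
All remaining values lie within [-0.60, 39.90].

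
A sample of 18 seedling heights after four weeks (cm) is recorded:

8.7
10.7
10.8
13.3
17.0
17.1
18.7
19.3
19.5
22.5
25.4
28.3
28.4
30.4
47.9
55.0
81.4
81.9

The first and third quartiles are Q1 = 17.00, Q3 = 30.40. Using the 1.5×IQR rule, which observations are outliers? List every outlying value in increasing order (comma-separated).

IQR = Q3 − Q1 = 30.40 − 17.00 = 13.40.
Lower fence = Q1 − 1.5·IQR = 17.00 − 20.10 = -3.10.
Upper fence = Q3 + 1.5·IQR = 30.40 + 20.10 = 50.50.
55.0 > 50.50 → outlier.
81.4 > 50.50 → outlier.
81.9 > 50.50 → outlier.
All remaining values lie within [-3.10, 50.50].

55.0, 81.4, 81.9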